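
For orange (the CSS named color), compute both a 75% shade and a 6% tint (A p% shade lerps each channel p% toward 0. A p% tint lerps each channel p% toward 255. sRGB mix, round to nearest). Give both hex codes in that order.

#402900, #FFAA0F

CSS orange is rgb(255, 165, 0).
75% shade:
  R: 255 − 191.25 = 63.75 → 64
  G: 165 + 0.75×(0−165) = 165 − 123.75 = 41.25 → 41
  B: 0 + 0.75×(0−0) = 0 + 0 = 0 → 0
  → #402900
6% tint:
  R: 255 + 0 = 255 → 255
  G: 165 + 5.4 = 170.4 → 170
  B: 0 + 15.3 = 15.3 → 15
  → #FFAA0F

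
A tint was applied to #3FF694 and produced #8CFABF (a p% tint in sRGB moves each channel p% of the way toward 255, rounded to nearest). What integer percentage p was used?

40%

#3FF694 is rgb(63, 246, 148); #8CFABF is rgb(140, 250, 191).
On the R channel (widest range): 140 ≈ 63 + (p/100)(255 − 63), so p ≈ 100×(140 − 63)/(255 − 63) = 7700/192 = 40.10.
p = 40 reproduces all three channels after rounding.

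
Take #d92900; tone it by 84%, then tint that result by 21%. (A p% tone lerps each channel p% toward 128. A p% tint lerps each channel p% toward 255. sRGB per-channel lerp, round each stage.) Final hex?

#a6908b

#d92900 is rgb(217, 41, 0).
Lerp each channel 84% toward 128:
  R: 217 + 0.84×(128−217) = 217 − 74.76 = 142.24 → 142
  G: 41 + 73.08 = 114.08 → 114
  B: 0 + 0.84×(128−0) = 0 + 107.52 = 107.52 → 108
After the tone: rgb(142, 114, 108) = #8e726c.
Lerp each channel 21% toward 255:
  R: 142 + 23.73 = 165.73 → 166
  G: 114 + 0.21×(255−114) = 114 + 29.61 = 143.61 → 144
  B: 108 + 0.21×(255−108) = 108 + 30.87 = 138.87 → 139
rgb(166, 144, 139) = #a6908b.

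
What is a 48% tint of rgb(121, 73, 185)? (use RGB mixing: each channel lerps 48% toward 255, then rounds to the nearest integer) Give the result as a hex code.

Lerp each channel 48% toward 255:
  R: 121 + 0.48×(255−121) = 121 + 64.32 = 185.32 → 185
  G: 73 + 0.48×(255−73) = 73 + 87.36 = 160.36 → 160
  B: 185 + 0.48×(255−185) = 185 + 33.6 = 218.6 → 219
rgb(185, 160, 219) = #B9A0DB.

#B9A0DB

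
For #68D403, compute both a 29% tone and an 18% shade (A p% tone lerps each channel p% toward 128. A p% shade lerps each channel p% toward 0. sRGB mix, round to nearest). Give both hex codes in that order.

#68D403 is rgb(104, 212, 3).
29% tone:
  R: 104 + 0.29×(128−104) = 104 + 6.96 = 110.96 → 111
  G: 212 + 0.29×(128−212) = 212 − 24.36 = 187.64 → 188
  B: 3 + 0.29×(128−3) = 3 + 36.25 = 39.25 → 39
  → #6FBC27
18% shade:
  R: 104 − 18.72 = 85.28 → 85
  G: 212 + 0.18×(0−212) = 212 − 38.16 = 173.84 → 174
  B: 3 − 0.54 = 2.46 → 2
  → #55AE02

#6FBC27, #55AE02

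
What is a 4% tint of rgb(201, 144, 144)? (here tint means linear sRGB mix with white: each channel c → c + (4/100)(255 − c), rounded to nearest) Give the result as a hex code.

Per channel, c → c + 0.04(255 − c):
  R: 201 + 2.16 = 203.16 → 203
  G: 144 + 0.04×(255−144) = 144 + 4.44 = 148.44 → 148
  B: 144 + 0.04×(255−144) = 144 + 4.44 = 148.44 → 148
rgb(203, 148, 148) = #CB9494.

#CB9494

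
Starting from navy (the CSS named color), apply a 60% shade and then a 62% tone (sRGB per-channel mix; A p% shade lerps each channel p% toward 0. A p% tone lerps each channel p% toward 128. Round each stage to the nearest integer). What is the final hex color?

#4F4F63

CSS navy is rgb(0, 0, 128).
A 60% shade moves each channel 60% toward 0:
  R: 0 + 0.6×(0−0) = 0 + 0 = 0 → 0
  G: 0 + 0.6×(0−0) = 0 + 0 = 0 → 0
  B: 128 + 0.6×(0−128) = 128 − 76.8 = 51.2 → 51
After the shade: rgb(0, 0, 51) = #000033.
A 62% tone moves each channel 62% toward 128:
  R: 0 + 0.62×(128−0) = 0 + 79.36 = 79.36 → 79
  G: 0 + 0.62×(128−0) = 0 + 79.36 = 79.36 → 79
  B: 51 + 47.74 = 98.74 → 99
rgb(79, 79, 99) = #4F4F63.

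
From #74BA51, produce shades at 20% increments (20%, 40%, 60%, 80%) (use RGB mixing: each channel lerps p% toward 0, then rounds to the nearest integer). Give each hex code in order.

#5D9541, #467031, #2E4A20, #172510

#74BA51 is rgb(116, 186, 81).
20%: (116 − 23.2 = 92.8→93, 186 − 37.2 = 148.8→149, 81 − 16.2 = 64.8→65) → #5D9541
40%: (116 − 46.4 = 69.6→70, 186 − 74.4 = 111.6→112, 81 − 32.4 = 48.6→49) → #467031
60%: (116 − 69.6 = 46.4→46, 186 − 111.6 = 74.4→74, 81 − 48.6 = 32.4→32) → #2E4A20
80%: (116 − 92.8 = 23.2→23, 186 − 148.8 = 37.2→37, 81 − 64.8 = 16.2→16) → #172510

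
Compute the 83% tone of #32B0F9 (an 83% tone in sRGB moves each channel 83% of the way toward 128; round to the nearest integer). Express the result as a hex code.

#738895

#32B0F9 is rgb(50, 176, 249).
An 83% tone moves each channel 83% toward 128:
  R: 50 + 64.74 = 114.74 → 115
  G: 176 + 0.83×(128−176) = 176 − 39.84 = 136.16 → 136
  B: 249 + 0.83×(128−249) = 249 − 100.43 = 148.57 → 149
rgb(115, 136, 149) = #738895.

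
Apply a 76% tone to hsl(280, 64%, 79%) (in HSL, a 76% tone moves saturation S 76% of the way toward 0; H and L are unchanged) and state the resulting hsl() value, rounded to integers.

hsl(280, 15%, 79%)

S moves 76% from 64 toward 0: 64 − 48.64 = 15.36 → 15.
H and L are unchanged.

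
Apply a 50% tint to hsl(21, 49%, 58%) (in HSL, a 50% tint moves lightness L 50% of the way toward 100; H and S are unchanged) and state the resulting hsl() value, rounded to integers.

L moves 50% from 58 toward 100: 58 + 21 = 79 → 79.
H and S are unchanged.

hsl(21, 49%, 79%)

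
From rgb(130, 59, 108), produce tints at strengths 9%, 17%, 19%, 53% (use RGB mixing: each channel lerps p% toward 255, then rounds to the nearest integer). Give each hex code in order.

9%: (130 + 11.25 = 141.25→141, 59 + 17.64 = 76.64→77, 108 + 13.23 = 121.23→121) → #8D4D79
17%: (130 + 21.25 = 151.25→151, 59 + 33.32 = 92.32→92, 108 + 24.99 = 132.99→133) → #975C85
19%: (130 + 23.75 = 153.75→154, 59 + 37.24 = 96.24→96, 108 + 27.93 = 135.93→136) → #9A6088
53%: (130 + 66.25 = 196.25→196, 59 + 103.88 = 162.88→163, 108 + 77.91 = 185.91→186) → #C4A3BA

#8D4D79, #975C85, #9A6088, #C4A3BA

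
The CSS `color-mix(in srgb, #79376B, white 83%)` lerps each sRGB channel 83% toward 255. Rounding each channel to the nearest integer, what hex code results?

#E8DDE6

#79376B is rgb(121, 55, 107).
An 83% tint moves each channel 83% toward 255:
  R: 121 + 111.22 = 232.22 → 232
  G: 55 + 166 = 221 → 221
  B: 107 + 122.84 = 229.84 → 230
rgb(232, 221, 230) = #E8DDE6.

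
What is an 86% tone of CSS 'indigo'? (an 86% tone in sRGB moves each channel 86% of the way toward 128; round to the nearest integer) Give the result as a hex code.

#796E80

CSS indigo is rgb(75, 0, 130).
Per channel, c → c + 0.86(128 − c):
  R: 75 + 0.86×(128−75) = 75 + 45.58 = 120.58 → 121
  G: 0 + 0.86×(128−0) = 0 + 110.08 = 110.08 → 110
  B: 130 − 1.72 = 128.28 → 128
rgb(121, 110, 128) = #796E80.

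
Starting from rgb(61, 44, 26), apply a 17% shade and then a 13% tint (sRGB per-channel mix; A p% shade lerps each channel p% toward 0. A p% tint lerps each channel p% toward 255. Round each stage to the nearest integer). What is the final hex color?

#4E4134

Lerp each channel 17% toward 0:
  R: 61 + 0.17×(0−61) = 61 − 10.37 = 50.63 → 51
  G: 44 + 0.17×(0−44) = 44 − 7.48 = 36.52 → 37
  B: 26 − 4.42 = 21.58 → 22
After the shade: rgb(51, 37, 22) = #332516.
Per channel, c → c + 0.13(255 − c):
  R: 51 + 0.13×(255−51) = 51 + 26.52 = 77.52 → 78
  G: 37 + 28.34 = 65.34 → 65
  B: 22 + 0.13×(255−22) = 22 + 30.29 = 52.29 → 52
rgb(78, 65, 52) = #4E4134.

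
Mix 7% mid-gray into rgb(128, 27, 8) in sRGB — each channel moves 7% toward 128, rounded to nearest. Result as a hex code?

#802210

Lerp each channel 7% toward 128:
  R: 128 + 0.07×(128−128) = 128 + 0 = 128 → 128
  G: 27 + 0.07×(128−27) = 27 + 7.07 = 34.07 → 34
  B: 8 + 0.07×(128−8) = 8 + 8.4 = 16.4 → 16
rgb(128, 34, 16) = #802210.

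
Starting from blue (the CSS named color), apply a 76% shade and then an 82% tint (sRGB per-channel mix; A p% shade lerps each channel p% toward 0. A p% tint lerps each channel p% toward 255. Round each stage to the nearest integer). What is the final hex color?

#D1D1DC

CSS blue is rgb(0, 0, 255).
Per channel, c → c + 0.76(0 − c):
  R: 0 + 0.76×(0−0) = 0 + 0 = 0 → 0
  G: 0 + 0 = 0 → 0
  B: 255 − 193.8 = 61.2 → 61
After the shade: rgb(0, 0, 61) = #00003D.
An 82% tint moves each channel 82% toward 255:
  R: 0 + 209.1 = 209.1 → 209
  G: 0 + 0.82×(255−0) = 0 + 209.1 = 209.1 → 209
  B: 61 + 0.82×(255−61) = 61 + 159.08 = 220.08 → 220
rgb(209, 209, 220) = #D1D1DC.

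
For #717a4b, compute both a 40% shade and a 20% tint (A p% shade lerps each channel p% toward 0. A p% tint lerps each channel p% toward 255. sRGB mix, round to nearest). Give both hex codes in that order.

#717a4b is rgb(113, 122, 75).
40% shade:
  R: 113 + 0.4×(0−113) = 113 − 45.2 = 67.8 → 68
  G: 122 + 0.4×(0−122) = 122 − 48.8 = 73.2 → 73
  B: 75 + 0.4×(0−75) = 75 − 30 = 45 → 45
  → #44492d
20% tint:
  R: 113 + 0.2×(255−113) = 113 + 28.4 = 141.4 → 141
  G: 122 + 26.6 = 148.6 → 149
  B: 75 + 0.2×(255−75) = 75 + 36 = 111 → 111
  → #8d956f

#44492d, #8d956f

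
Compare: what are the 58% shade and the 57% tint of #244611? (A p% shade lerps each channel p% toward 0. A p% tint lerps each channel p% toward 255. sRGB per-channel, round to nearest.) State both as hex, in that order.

#244611 is rgb(36, 70, 17).
58% shade:
  R: 36 + 0.58×(0−36) = 36 − 20.88 = 15.12 → 15
  G: 70 + 0.58×(0−70) = 70 − 40.6 = 29.4 → 29
  B: 17 + 0.58×(0−17) = 17 − 9.86 = 7.14 → 7
  → #0f1d07
57% tint:
  R: 36 + 0.57×(255−36) = 36 + 124.83 = 160.83 → 161
  G: 70 + 0.57×(255−70) = 70 + 105.45 = 175.45 → 175
  B: 17 + 135.66 = 152.66 → 153
  → #a1af99

#0f1d07, #a1af99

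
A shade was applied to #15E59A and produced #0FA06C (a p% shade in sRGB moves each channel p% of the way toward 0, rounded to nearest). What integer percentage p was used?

30%

#15E59A is rgb(21, 229, 154); #0FA06C is rgb(15, 160, 108).
On the G channel (widest range): 160 ≈ 229 + (p/100)(0 − 229), so p ≈ 100×(160 − 229)/(0 − 229) = -6900/-229 = 30.13.
p = 30 reproduces all three channels after rounding.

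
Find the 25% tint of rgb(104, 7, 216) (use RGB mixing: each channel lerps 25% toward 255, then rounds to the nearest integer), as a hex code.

#8E45E2

Per channel, c → c + 0.25(255 − c):
  R: 104 + 0.25×(255−104) = 104 + 37.75 = 141.75 → 142
  G: 7 + 62 = 69 → 69
  B: 216 + 9.75 = 225.75 → 226
rgb(142, 69, 226) = #8E45E2.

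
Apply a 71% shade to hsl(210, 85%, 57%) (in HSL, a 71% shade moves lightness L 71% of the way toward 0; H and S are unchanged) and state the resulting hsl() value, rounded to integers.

L moves 71% from 57 toward 0: 57 − 40.47 = 16.53 → 17.
H and S are unchanged.

hsl(210, 85%, 17%)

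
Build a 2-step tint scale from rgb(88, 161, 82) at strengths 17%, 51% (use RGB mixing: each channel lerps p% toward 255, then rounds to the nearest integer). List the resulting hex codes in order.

17%: (88 + 28.39 = 116.39→116, 161 + 15.98 = 176.98→177, 82 + 29.41 = 111.41→111) → #74B16F
51%: (88 + 85.17 = 173.17→173, 161 + 47.94 = 208.94→209, 82 + 88.23 = 170.23→170) → #ADD1AA

#74B16F, #ADD1AA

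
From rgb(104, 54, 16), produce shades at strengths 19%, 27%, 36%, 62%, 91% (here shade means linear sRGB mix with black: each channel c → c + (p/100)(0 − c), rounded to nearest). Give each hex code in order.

19%: (104 − 19.76 = 84.24→84, 54 − 10.26 = 43.74→44, 16 − 3.04 = 12.96→13) → #542c0d
27%: (104 − 28.08 = 75.92→76, 54 − 14.58 = 39.42→39, 16 − 4.32 = 11.68→12) → #4c270c
36%: (104 − 37.44 = 66.56→67, 54 − 19.44 = 34.56→35, 16 − 5.76 = 10.24→10) → #43230a
62%: (104 − 64.48 = 39.52→40, 54 − 33.48 = 20.52→21, 16 − 9.92 = 6.08→6) → #281506
91%: (104 − 94.64 = 9.36→9, 54 − 49.14 = 4.86→5, 16 − 14.56 = 1.44→1) → #090501

#542c0d, #4c270c, #43230a, #281506, #090501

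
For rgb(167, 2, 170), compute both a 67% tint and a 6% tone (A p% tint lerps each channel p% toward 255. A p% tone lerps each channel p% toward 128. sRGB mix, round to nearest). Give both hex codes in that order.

67% tint:
  R: 167 + 0.67×(255−167) = 167 + 58.96 = 225.96 → 226
  G: 2 + 0.67×(255−2) = 2 + 169.51 = 171.51 → 172
  B: 170 + 56.95 = 226.95 → 227
  → #E2ACE3
6% tone:
  R: 167 − 2.34 = 164.66 → 165
  G: 2 + 0.06×(128−2) = 2 + 7.56 = 9.56 → 10
  B: 170 + 0.06×(128−170) = 170 − 2.52 = 167.48 → 167
  → #A50AA7

#E2ACE3, #A50AA7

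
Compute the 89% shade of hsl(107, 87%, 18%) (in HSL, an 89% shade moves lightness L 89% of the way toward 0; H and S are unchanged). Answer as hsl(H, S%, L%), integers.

hsl(107, 87%, 2%)

L moves 89% from 18 toward 0: 18 − 16.02 = 1.98 → 2.
H and S are unchanged.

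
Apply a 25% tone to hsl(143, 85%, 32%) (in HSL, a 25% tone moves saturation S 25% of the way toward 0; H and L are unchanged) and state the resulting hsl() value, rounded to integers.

S moves 25% from 85 toward 0: 85 − 21.25 = 63.75 → 64.
H and L are unchanged.

hsl(143, 64%, 32%)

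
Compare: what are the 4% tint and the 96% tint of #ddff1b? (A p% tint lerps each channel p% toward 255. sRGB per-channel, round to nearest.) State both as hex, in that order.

#ddff1b is rgb(221, 255, 27).
4% tint:
  R: 221 + 1.36 = 222.36 → 222
  G: 255 + 0 = 255 → 255
  B: 27 + 9.12 = 36.12 → 36
  → #deff24
96% tint:
  R: 221 + 0.96×(255−221) = 221 + 32.64 = 253.64 → 254
  G: 255 + 0 = 255 → 255
  B: 27 + 0.96×(255−27) = 27 + 218.88 = 245.88 → 246
  → #fefff6

#deff24, #fefff6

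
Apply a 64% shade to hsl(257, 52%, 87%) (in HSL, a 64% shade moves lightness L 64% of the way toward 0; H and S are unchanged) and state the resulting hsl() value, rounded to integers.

L moves 64% from 87 toward 0: 87 − 55.68 = 31.32 → 31.
H and S are unchanged.

hsl(257, 52%, 31%)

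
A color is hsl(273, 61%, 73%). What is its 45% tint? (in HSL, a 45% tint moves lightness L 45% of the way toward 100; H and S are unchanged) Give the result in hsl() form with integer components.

hsl(273, 61%, 85%)

L moves 45% from 73 toward 100: 73 + 12.15 = 85.15 → 85.
H and S are unchanged.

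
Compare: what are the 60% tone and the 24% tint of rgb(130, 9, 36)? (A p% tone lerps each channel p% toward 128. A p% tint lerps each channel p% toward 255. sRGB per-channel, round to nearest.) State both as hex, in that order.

60% tone:
  R: 130 + 0.6×(128−130) = 130 − 1.2 = 128.8 → 129
  G: 9 + 0.6×(128−9) = 9 + 71.4 = 80.4 → 80
  B: 36 + 0.6×(128−36) = 36 + 55.2 = 91.2 → 91
  → #81505B
24% tint:
  R: 130 + 0.24×(255−130) = 130 + 30 = 160 → 160
  G: 9 + 59.04 = 68.04 → 68
  B: 36 + 0.24×(255−36) = 36 + 52.56 = 88.56 → 89
  → #A04459

#81505B, #A04459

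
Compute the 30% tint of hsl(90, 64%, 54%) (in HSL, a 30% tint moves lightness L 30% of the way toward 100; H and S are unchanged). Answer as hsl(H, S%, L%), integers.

hsl(90, 64%, 68%)

L moves 30% from 54 toward 100: 54 + 13.8 = 67.8 → 68.
H and S are unchanged.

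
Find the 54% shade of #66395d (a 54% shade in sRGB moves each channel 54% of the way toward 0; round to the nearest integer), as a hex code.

#66395d is rgb(102, 57, 93).
Lerp each channel 54% toward 0:
  R: 102 + 0.54×(0−102) = 102 − 55.08 = 46.92 → 47
  G: 57 + 0.54×(0−57) = 57 − 30.78 = 26.22 → 26
  B: 93 − 50.22 = 42.78 → 43
rgb(47, 26, 43) = #2f1a2b.

#2f1a2b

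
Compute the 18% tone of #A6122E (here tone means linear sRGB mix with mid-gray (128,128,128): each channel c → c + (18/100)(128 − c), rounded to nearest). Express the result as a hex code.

#A6122E is rgb(166, 18, 46).
An 18% tone moves each channel 18% toward 128:
  R: 166 − 6.84 = 159.16 → 159
  G: 18 + 0.18×(128−18) = 18 + 19.8 = 37.8 → 38
  B: 46 + 14.76 = 60.76 → 61
rgb(159, 38, 61) = #9F263D.

#9F263D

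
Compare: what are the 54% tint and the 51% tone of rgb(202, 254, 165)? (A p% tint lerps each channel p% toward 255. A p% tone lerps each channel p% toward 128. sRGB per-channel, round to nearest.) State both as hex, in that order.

54% tint:
  R: 202 + 0.54×(255−202) = 202 + 28.62 = 230.62 → 231
  G: 254 + 0.54×(255−254) = 254 + 0.54 = 254.54 → 255
  B: 165 + 48.6 = 213.6 → 214
  → #E7FFD6
51% tone:
  R: 202 + 0.51×(128−202) = 202 − 37.74 = 164.26 → 164
  G: 254 − 64.26 = 189.74 → 190
  B: 165 + 0.51×(128−165) = 165 − 18.87 = 146.13 → 146
  → #A4BE92

#E7FFD6, #A4BE92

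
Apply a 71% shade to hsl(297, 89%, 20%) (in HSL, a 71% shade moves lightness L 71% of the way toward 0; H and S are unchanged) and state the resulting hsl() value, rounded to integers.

L moves 71% from 20 toward 0: 20 − 14.2 = 5.8 → 6.
H and S are unchanged.

hsl(297, 89%, 6%)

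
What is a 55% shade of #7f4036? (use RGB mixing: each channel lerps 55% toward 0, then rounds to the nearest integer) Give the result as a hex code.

#391d18

#7f4036 is rgb(127, 64, 54).
Lerp each channel 55% toward 0:
  R: 127 − 69.85 = 57.15 → 57
  G: 64 − 35.2 = 28.8 → 29
  B: 54 − 29.7 = 24.3 → 24
rgb(57, 29, 24) = #391d18.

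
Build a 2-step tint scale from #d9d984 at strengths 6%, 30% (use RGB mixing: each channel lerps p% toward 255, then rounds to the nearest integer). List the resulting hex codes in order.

#d9d984 is rgb(217, 217, 132).
6%: (217 + 2.28 = 219.28→219, 217 + 2.28 = 219.28→219, 132 + 7.38 = 139.38→139) → #dbdb8b
30%: (217 + 11.4 = 228.4→228, 217 + 11.4 = 228.4→228, 132 + 36.9 = 168.9→169) → #e4e4a9

#dbdb8b, #e4e4a9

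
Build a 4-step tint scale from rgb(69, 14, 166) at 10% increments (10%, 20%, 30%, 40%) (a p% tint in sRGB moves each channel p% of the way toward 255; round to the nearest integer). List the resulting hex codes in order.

10%: (69 + 18.6 = 87.6→88, 14 + 24.1 = 38.1→38, 166 + 8.9 = 174.9→175) → #5826AF
20%: (69 + 37.2 = 106.2→106, 14 + 48.2 = 62.2→62, 166 + 17.8 = 183.8→184) → #6A3EB8
30%: (69 + 55.8 = 124.8→125, 14 + 72.3 = 86.3→86, 166 + 26.7 = 192.7→193) → #7D56C1
40%: (69 + 74.4 = 143.4→143, 14 + 96.4 = 110.4→110, 166 + 35.6 = 201.6→202) → #8F6ECA

#5826AF, #6A3EB8, #7D56C1, #8F6ECA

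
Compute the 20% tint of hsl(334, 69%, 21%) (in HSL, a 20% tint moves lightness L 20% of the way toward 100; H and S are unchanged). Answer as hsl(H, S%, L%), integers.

hsl(334, 69%, 37%)

L moves 20% from 21 toward 100: 21 + 15.8 = 36.8 → 37.
H and S are unchanged.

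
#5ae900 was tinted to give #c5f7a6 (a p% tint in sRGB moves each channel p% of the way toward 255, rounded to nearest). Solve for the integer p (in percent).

#5ae900 is rgb(90, 233, 0); #c5f7a6 is rgb(197, 247, 166).
On the B channel (widest range): 166 ≈ 0 + (p/100)(255 − 0), so p ≈ 100×(166 − 0)/(255 − 0) = 16600/255 = 65.10.
p = 65 reproduces all three channels after rounding.

65%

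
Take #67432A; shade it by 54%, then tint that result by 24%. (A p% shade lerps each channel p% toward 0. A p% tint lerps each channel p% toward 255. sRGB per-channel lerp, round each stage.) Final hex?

#67432A is rgb(103, 67, 42).
A 54% shade moves each channel 54% toward 0:
  R: 103 + 0.54×(0−103) = 103 − 55.62 = 47.38 → 47
  G: 67 + 0.54×(0−67) = 67 − 36.18 = 30.82 → 31
  B: 42 + 0.54×(0−42) = 42 − 22.68 = 19.32 → 19
After the shade: rgb(47, 31, 19) = #2F1F13.
A 24% tint moves each channel 24% toward 255:
  R: 47 + 49.92 = 96.92 → 97
  G: 31 + 53.76 = 84.76 → 85
  B: 19 + 56.64 = 75.64 → 76
rgb(97, 85, 76) = #61554C.

#61554C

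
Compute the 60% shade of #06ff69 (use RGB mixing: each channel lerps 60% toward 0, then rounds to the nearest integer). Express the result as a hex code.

#06ff69 is rgb(6, 255, 105).
Lerp each channel 60% toward 0:
  R: 6 − 3.6 = 2.4 → 2
  G: 255 + 0.6×(0−255) = 255 − 153 = 102 → 102
  B: 105 + 0.6×(0−105) = 105 − 63 = 42 → 42
rgb(2, 102, 42) = #02662a.

#02662a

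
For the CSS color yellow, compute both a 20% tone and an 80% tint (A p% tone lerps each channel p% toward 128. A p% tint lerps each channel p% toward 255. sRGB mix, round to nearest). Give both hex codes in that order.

#e6e61a, #ffffcc

CSS yellow is rgb(255, 255, 0).
20% tone:
  R: 255 − 25.4 = 229.6 → 230
  G: 255 + 0.2×(128−255) = 255 − 25.4 = 229.6 → 230
  B: 0 + 25.6 = 25.6 → 26
  → #e6e61a
80% tint:
  R: 255 + 0.8×(255−255) = 255 + 0 = 255 → 255
  G: 255 + 0 = 255 → 255
  B: 0 + 204 = 204 → 204
  → #ffffcc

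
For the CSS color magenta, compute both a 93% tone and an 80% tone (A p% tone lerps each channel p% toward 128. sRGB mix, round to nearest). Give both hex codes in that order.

CSS magenta is rgb(255, 0, 255).
93% tone:
  R: 255 − 118.11 = 136.89 → 137
  G: 0 + 119.04 = 119.04 → 119
  B: 255 + 0.93×(128−255) = 255 − 118.11 = 136.89 → 137
  → #897789
80% tone:
  R: 255 − 101.6 = 153.4 → 153
  G: 0 + 102.4 = 102.4 → 102
  B: 255 + 0.8×(128−255) = 255 − 101.6 = 153.4 → 153
  → #996699

#897789, #996699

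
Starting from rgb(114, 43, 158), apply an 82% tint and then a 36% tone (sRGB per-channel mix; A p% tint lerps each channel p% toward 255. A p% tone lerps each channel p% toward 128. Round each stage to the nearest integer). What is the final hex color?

An 82% tint moves each channel 82% toward 255:
  R: 114 + 115.62 = 229.62 → 230
  G: 43 + 0.82×(255−43) = 43 + 173.84 = 216.84 → 217
  B: 158 + 79.54 = 237.54 → 238
After the tint: rgb(230, 217, 238) = #E6D9EE.
Per channel, c → c + 0.36(128 − c):
  R: 230 + 0.36×(128−230) = 230 − 36.72 = 193.28 → 193
  G: 217 + 0.36×(128−217) = 217 − 32.04 = 184.96 → 185
  B: 238 + 0.36×(128−238) = 238 − 39.6 = 198.4 → 198
rgb(193, 185, 198) = #C1B9C6.

#C1B9C6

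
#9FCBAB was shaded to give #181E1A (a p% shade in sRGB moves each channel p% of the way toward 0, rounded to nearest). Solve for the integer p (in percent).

#9FCBAB is rgb(159, 203, 171); #181E1A is rgb(24, 30, 26).
On the G channel (widest range): 30 ≈ 203 + (p/100)(0 − 203), so p ≈ 100×(30 − 203)/(0 − 203) = -17300/-203 = 85.22.
p = 85 reproduces all three channels after rounding.

85%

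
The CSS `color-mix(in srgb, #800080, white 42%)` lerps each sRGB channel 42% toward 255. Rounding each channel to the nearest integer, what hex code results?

#b56bb5

#800080 is rgb(128, 0, 128).
A 42% tint moves each channel 42% toward 255:
  R: 128 + 0.42×(255−128) = 128 + 53.34 = 181.34 → 181
  G: 0 + 0.42×(255−0) = 0 + 107.1 = 107.1 → 107
  B: 128 + 53.34 = 181.34 → 181
rgb(181, 107, 181) = #b56bb5.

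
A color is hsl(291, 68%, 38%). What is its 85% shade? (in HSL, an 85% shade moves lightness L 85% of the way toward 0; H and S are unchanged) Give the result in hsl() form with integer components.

L moves 85% from 38 toward 0: 38 − 32.3 = 5.7 → 6.
H and S are unchanged.

hsl(291, 68%, 6%)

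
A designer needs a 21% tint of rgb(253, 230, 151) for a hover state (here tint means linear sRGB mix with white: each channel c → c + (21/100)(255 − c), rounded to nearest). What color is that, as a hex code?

#fdebad

Lerp each channel 21% toward 255:
  R: 253 + 0.21×(255−253) = 253 + 0.42 = 253.42 → 253
  G: 230 + 5.25 = 235.25 → 235
  B: 151 + 21.84 = 172.84 → 173
rgb(253, 235, 173) = #fdebad.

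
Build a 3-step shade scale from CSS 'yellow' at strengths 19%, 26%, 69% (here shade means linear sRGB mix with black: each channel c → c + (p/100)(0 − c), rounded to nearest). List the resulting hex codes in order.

#CFCF00, #BDBD00, #4F4F00

CSS yellow is rgb(255, 255, 0).
19%: (255 − 48.45 = 206.55→207, 255 − 48.45 = 206.55→207, 0→0) → #CFCF00
26%: (255 − 66.3 = 188.7→189, 255 − 66.3 = 188.7→189, 0→0) → #BDBD00
69%: (255 − 175.95 = 79.05→79, 255 − 175.95 = 79.05→79, 0→0) → #4F4F00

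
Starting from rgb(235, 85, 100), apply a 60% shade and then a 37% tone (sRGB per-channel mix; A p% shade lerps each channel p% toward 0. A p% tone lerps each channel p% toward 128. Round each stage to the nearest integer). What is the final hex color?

A 60% shade moves each channel 60% toward 0:
  R: 235 − 141 = 94 → 94
  G: 85 − 51 = 34 → 34
  B: 100 + 0.6×(0−100) = 100 − 60 = 40 → 40
After the shade: rgb(94, 34, 40) = #5E2228.
A 37% tone moves each channel 37% toward 128:
  R: 94 + 0.37×(128−94) = 94 + 12.58 = 106.58 → 107
  G: 34 + 34.78 = 68.78 → 69
  B: 40 + 0.37×(128−40) = 40 + 32.56 = 72.56 → 73
rgb(107, 69, 73) = #6B4549.

#6B4549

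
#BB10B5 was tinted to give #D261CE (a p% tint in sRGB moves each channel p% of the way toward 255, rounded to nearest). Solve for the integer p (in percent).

#BB10B5 is rgb(187, 16, 181); #D261CE is rgb(210, 97, 206).
On the G channel (widest range): 97 ≈ 16 + (p/100)(255 − 16), so p ≈ 100×(97 − 16)/(255 − 16) = 8100/239 = 33.89.
p = 34 reproduces all three channels after rounding.

34%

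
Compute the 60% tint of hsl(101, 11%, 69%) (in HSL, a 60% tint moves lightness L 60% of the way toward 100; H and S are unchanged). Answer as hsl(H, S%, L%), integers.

hsl(101, 11%, 88%)

L moves 60% from 69 toward 100: 69 + 18.6 = 87.6 → 88.
H and S are unchanged.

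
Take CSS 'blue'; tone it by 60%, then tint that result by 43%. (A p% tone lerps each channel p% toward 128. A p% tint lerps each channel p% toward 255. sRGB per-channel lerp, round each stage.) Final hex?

CSS blue is rgb(0, 0, 255).
A 60% tone moves each channel 60% toward 128:
  R: 0 + 0.6×(128−0) = 0 + 76.8 = 76.8 → 77
  G: 0 + 76.8 = 76.8 → 77
  B: 255 + 0.6×(128−255) = 255 − 76.2 = 178.8 → 179
After the tone: rgb(77, 77, 179) = #4D4DB3.
Lerp each channel 43% toward 255:
  R: 77 + 0.43×(255−77) = 77 + 76.54 = 153.54 → 154
  G: 77 + 0.43×(255−77) = 77 + 76.54 = 153.54 → 154
  B: 179 + 0.43×(255−179) = 179 + 32.68 = 211.68 → 212
rgb(154, 154, 212) = #9A9AD4.

#9A9AD4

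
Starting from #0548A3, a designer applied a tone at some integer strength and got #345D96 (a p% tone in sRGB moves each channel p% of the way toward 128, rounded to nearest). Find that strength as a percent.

38%

#0548A3 is rgb(5, 72, 163); #345D96 is rgb(52, 93, 150).
On the R channel (widest range): 52 ≈ 5 + (p/100)(128 − 5), so p ≈ 100×(52 − 5)/(128 − 5) = 4700/123 = 38.21.
p = 38 reproduces all three channels after rounding.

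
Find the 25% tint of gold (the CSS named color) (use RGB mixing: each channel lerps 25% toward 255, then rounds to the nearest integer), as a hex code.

CSS gold is rgb(255, 215, 0).
A 25% tint moves each channel 25% toward 255:
  R: 255 + 0.25×(255−255) = 255 + 0 = 255 → 255
  G: 215 + 10 = 225 → 225
  B: 0 + 63.75 = 63.75 → 64
rgb(255, 225, 64) = #FFE140.

#FFE140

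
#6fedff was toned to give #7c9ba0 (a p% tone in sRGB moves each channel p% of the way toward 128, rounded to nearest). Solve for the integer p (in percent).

75%

#6fedff is rgb(111, 237, 255); #7c9ba0 is rgb(124, 155, 160).
On the B channel (widest range): 160 ≈ 255 + (p/100)(128 − 255), so p ≈ 100×(160 − 255)/(128 − 255) = -9500/-127 = 74.80.
p = 75 reproduces all three channels after rounding.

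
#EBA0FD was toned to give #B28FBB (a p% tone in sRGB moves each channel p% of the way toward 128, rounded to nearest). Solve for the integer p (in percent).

#EBA0FD is rgb(235, 160, 253); #B28FBB is rgb(178, 143, 187).
On the B channel (widest range): 187 ≈ 253 + (p/100)(128 − 253), so p ≈ 100×(187 − 253)/(128 − 253) = -6600/-125 = 52.80.
p = 53 reproduces all three channels after rounding.

53%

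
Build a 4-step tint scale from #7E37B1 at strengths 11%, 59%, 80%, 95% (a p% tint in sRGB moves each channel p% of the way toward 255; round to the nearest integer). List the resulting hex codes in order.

#7E37B1 is rgb(126, 55, 177).
11%: (126 + 14.19 = 140.19→140, 55 + 22 = 77→77, 177 + 8.58 = 185.58→186) → #8C4DBA
59%: (126 + 76.11 = 202.11→202, 55 + 118 = 173→173, 177 + 46.02 = 223.02→223) → #CAADDF
80%: (126 + 103.2 = 229.2→229, 55 + 160 = 215→215, 177 + 62.4 = 239.4→239) → #E5D7EF
95%: (126 + 122.55 = 248.55→249, 55 + 190 = 245→245, 177 + 74.1 = 251.1→251) → #F9F5FB

#8C4DBA, #CAADDF, #E5D7EF, #F9F5FB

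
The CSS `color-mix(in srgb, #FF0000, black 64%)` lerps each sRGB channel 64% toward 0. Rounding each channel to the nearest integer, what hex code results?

#5C0000

#FF0000 is rgb(255, 0, 0).
Per channel, c → c + 0.64(0 − c):
  R: 255 + 0.64×(0−255) = 255 − 163.2 = 91.8 → 92
  G: 0 + 0.64×(0−0) = 0 + 0 = 0 → 0
  B: 0 + 0 = 0 → 0
rgb(92, 0, 0) = #5C0000.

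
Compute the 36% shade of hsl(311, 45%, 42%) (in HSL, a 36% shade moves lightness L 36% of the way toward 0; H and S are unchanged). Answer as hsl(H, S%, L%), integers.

hsl(311, 45%, 27%)

L moves 36% from 42 toward 0: 42 − 15.12 = 26.88 → 27.
H and S are unchanged.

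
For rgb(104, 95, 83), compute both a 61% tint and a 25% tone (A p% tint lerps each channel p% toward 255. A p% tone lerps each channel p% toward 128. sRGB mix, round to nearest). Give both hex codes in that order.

#c4c1bc, #6e675e

61% tint:
  R: 104 + 0.61×(255−104) = 104 + 92.11 = 196.11 → 196
  G: 95 + 0.61×(255−95) = 95 + 97.6 = 192.6 → 193
  B: 83 + 104.92 = 187.92 → 188
  → #c4c1bc
25% tone:
  R: 104 + 0.25×(128−104) = 104 + 6 = 110 → 110
  G: 95 + 0.25×(128−95) = 95 + 8.25 = 103.25 → 103
  B: 83 + 0.25×(128−83) = 83 + 11.25 = 94.25 → 94
  → #6e675e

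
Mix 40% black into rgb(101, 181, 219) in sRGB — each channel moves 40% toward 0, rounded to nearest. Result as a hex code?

#3D6D83

Per channel, c → c + 0.4(0 − c):
  R: 101 − 40.4 = 60.6 → 61
  G: 181 + 0.4×(0−181) = 181 − 72.4 = 108.6 → 109
  B: 219 − 87.6 = 131.4 → 131
rgb(61, 109, 131) = #3D6D83.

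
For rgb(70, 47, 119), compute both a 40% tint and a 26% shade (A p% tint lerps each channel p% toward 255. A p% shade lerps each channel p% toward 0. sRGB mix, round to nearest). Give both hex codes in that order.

40% tint:
  R: 70 + 74 = 144 → 144
  G: 47 + 0.4×(255−47) = 47 + 83.2 = 130.2 → 130
  B: 119 + 0.4×(255−119) = 119 + 54.4 = 173.4 → 173
  → #9082AD
26% shade:
  R: 70 + 0.26×(0−70) = 70 − 18.2 = 51.8 → 52
  G: 47 + 0.26×(0−47) = 47 − 12.22 = 34.78 → 35
  B: 119 + 0.26×(0−119) = 119 − 30.94 = 88.06 → 88
  → #342358

#9082AD, #342358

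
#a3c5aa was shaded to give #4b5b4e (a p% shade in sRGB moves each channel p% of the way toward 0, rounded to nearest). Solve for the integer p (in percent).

54%

#a3c5aa is rgb(163, 197, 170); #4b5b4e is rgb(75, 91, 78).
On the G channel (widest range): 91 ≈ 197 + (p/100)(0 − 197), so p ≈ 100×(91 − 197)/(0 − 197) = -10600/-197 = 53.81.
p = 54 reproduces all three channels after rounding.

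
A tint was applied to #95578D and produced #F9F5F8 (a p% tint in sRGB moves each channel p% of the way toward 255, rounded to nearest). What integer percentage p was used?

#95578D is rgb(149, 87, 141); #F9F5F8 is rgb(249, 245, 248).
On the G channel (widest range): 245 ≈ 87 + (p/100)(255 − 87), so p ≈ 100×(245 − 87)/(255 − 87) = 15800/168 = 94.05.
p = 94 reproduces all three channels after rounding.

94%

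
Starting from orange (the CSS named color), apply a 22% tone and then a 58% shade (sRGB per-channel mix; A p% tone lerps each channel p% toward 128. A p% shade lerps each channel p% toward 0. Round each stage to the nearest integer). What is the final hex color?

CSS orange is rgb(255, 165, 0).
A 22% tone moves each channel 22% toward 128:
  R: 255 + 0.22×(128−255) = 255 − 27.94 = 227.06 → 227
  G: 165 + 0.22×(128−165) = 165 − 8.14 = 156.86 → 157
  B: 0 + 28.16 = 28.16 → 28
After the tone: rgb(227, 157, 28) = #E39D1C.
Per channel, c → c + 0.58(0 − c):
  R: 227 − 131.66 = 95.34 → 95
  G: 157 + 0.58×(0−157) = 157 − 91.06 = 65.94 → 66
  B: 28 − 16.24 = 11.76 → 12
rgb(95, 66, 12) = #5F420C.

#5F420C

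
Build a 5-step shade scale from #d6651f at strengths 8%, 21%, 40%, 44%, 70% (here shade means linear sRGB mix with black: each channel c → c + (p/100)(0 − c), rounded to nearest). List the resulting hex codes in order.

#c55d1d, #a95018, #803d13, #783911, #401e09

#d6651f is rgb(214, 101, 31).
8%: (214 − 17.12 = 196.88→197, 101 − 8.08 = 92.92→93, 31 − 2.48 = 28.52→29) → #c55d1d
21%: (214 − 44.94 = 169.06→169, 101 − 21.21 = 79.79→80, 31 − 6.51 = 24.49→24) → #a95018
40%: (214 − 85.6 = 128.4→128, 101 − 40.4 = 60.6→61, 31 − 12.4 = 18.6→19) → #803d13
44%: (214 − 94.16 = 119.84→120, 101 − 44.44 = 56.56→57, 31 − 13.64 = 17.36→17) → #783911
70%: (214 − 149.8 = 64.2→64, 101 − 70.7 = 30.3→30, 31 − 21.7 = 9.3→9) → #401e09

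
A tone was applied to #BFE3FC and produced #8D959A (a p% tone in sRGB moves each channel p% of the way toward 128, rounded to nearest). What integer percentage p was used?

79%

#BFE3FC is rgb(191, 227, 252); #8D959A is rgb(141, 149, 154).
On the B channel (widest range): 154 ≈ 252 + (p/100)(128 − 252), so p ≈ 100×(154 − 252)/(128 − 252) = -9800/-124 = 79.03.
p = 79 reproduces all three channels after rounding.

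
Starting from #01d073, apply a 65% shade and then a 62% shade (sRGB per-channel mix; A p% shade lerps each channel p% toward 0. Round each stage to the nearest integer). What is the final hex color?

#01d073 is rgb(1, 208, 115).
Lerp each channel 65% toward 0:
  R: 1 + 0.65×(0−1) = 1 − 0.65 = 0.35 → 0
  G: 208 + 0.65×(0−208) = 208 − 135.2 = 72.8 → 73
  B: 115 + 0.65×(0−115) = 115 − 74.75 = 40.25 → 40
After the shade: rgb(0, 73, 40) = #004928.
A 62% shade moves each channel 62% toward 0:
  R: 0 + 0.62×(0−0) = 0 + 0 = 0 → 0
  G: 73 − 45.26 = 27.74 → 28
  B: 40 + 0.62×(0−40) = 40 − 24.8 = 15.2 → 15
rgb(0, 28, 15) = #001c0f.

#001c0f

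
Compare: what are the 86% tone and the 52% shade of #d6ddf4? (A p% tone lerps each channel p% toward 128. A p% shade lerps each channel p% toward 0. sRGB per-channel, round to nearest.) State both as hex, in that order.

#d6ddf4 is rgb(214, 221, 244).
86% tone:
  R: 214 + 0.86×(128−214) = 214 − 73.96 = 140.04 → 140
  G: 221 + 0.86×(128−221) = 221 − 79.98 = 141.02 → 141
  B: 244 + 0.86×(128−244) = 244 − 99.76 = 144.24 → 144
  → #8c8d90
52% shade:
  R: 214 − 111.28 = 102.72 → 103
  G: 221 + 0.52×(0−221) = 221 − 114.92 = 106.08 → 106
  B: 244 + 0.52×(0−244) = 244 − 126.88 = 117.12 → 117
  → #676a75

#8c8d90, #676a75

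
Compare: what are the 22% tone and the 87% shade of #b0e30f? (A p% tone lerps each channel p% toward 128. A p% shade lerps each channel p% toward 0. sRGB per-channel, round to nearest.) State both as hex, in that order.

#a5cd28, #171e02

#b0e30f is rgb(176, 227, 15).
22% tone:
  R: 176 − 10.56 = 165.44 → 165
  G: 227 − 21.78 = 205.22 → 205
  B: 15 + 0.22×(128−15) = 15 + 24.86 = 39.86 → 40
  → #a5cd28
87% shade:
  R: 176 − 153.12 = 22.88 → 23
  G: 227 − 197.49 = 29.51 → 30
  B: 15 + 0.87×(0−15) = 15 − 13.05 = 1.95 → 2
  → #171e02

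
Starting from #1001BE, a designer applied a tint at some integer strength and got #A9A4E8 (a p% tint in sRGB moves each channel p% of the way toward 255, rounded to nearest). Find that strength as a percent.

64%

#1001BE is rgb(16, 1, 190); #A9A4E8 is rgb(169, 164, 232).
On the G channel (widest range): 164 ≈ 1 + (p/100)(255 − 1), so p ≈ 100×(164 − 1)/(255 − 1) = 16300/254 = 64.17.
p = 64 reproduces all three channels after rounding.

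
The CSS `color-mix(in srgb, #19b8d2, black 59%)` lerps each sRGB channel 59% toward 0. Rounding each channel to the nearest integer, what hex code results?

#19b8d2 is rgb(25, 184, 210).
Lerp each channel 59% toward 0:
  R: 25 + 0.59×(0−25) = 25 − 14.75 = 10.25 → 10
  G: 184 − 108.56 = 75.44 → 75
  B: 210 − 123.9 = 86.1 → 86
rgb(10, 75, 86) = #0a4b56.

#0a4b56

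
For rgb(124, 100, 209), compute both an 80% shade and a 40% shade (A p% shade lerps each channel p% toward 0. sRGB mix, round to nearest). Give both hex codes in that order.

#19142A, #4A3C7D

80% shade:
  R: 124 − 99.2 = 24.8 → 25
  G: 100 + 0.8×(0−100) = 100 − 80 = 20 → 20
  B: 209 − 167.2 = 41.8 → 42
  → #19142A
40% shade:
  R: 124 + 0.4×(0−124) = 124 − 49.6 = 74.4 → 74
  G: 100 − 40 = 60 → 60
  B: 209 − 83.6 = 125.4 → 125
  → #4A3C7D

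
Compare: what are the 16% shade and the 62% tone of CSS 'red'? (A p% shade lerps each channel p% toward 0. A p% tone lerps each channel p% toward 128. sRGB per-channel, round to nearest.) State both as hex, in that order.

CSS red is rgb(255, 0, 0).
16% shade:
  R: 255 + 0.16×(0−255) = 255 − 40.8 = 214.2 → 214
  G: 0 + 0.16×(0−0) = 0 + 0 = 0 → 0
  B: 0 + 0.16×(0−0) = 0 + 0 = 0 → 0
  → #D60000
62% tone:
  R: 255 + 0.62×(128−255) = 255 − 78.74 = 176.26 → 176
  G: 0 + 0.62×(128−0) = 0 + 79.36 = 79.36 → 79
  B: 0 + 0.62×(128−0) = 0 + 79.36 = 79.36 → 79
  → #B04F4F

#D60000, #B04F4F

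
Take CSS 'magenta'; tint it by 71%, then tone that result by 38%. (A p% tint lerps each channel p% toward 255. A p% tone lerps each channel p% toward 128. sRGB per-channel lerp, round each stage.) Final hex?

CSS magenta is rgb(255, 0, 255).
Per channel, c → c + 0.71(255 − c):
  R: 255 + 0 = 255 → 255
  G: 0 + 0.71×(255−0) = 0 + 181.05 = 181.05 → 181
  B: 255 + 0.71×(255−255) = 255 + 0 = 255 → 255
After the tint: rgb(255, 181, 255) = #FFB5FF.
Per channel, c → c + 0.38(128 − c):
  R: 255 − 48.26 = 206.74 → 207
  G: 181 − 20.14 = 160.86 → 161
  B: 255 + 0.38×(128−255) = 255 − 48.26 = 206.74 → 207
rgb(207, 161, 207) = #CFA1CF.

#CFA1CF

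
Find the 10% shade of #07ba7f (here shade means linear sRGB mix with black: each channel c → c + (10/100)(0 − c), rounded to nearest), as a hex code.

#07ba7f is rgb(7, 186, 127).
Lerp each channel 10% toward 0:
  R: 7 + 0.1×(0−7) = 7 − 0.7 = 6.3 → 6
  G: 186 + 0.1×(0−186) = 186 − 18.6 = 167.4 → 167
  B: 127 + 0.1×(0−127) = 127 − 12.7 = 114.3 → 114
rgb(6, 167, 114) = #06a772.

#06a772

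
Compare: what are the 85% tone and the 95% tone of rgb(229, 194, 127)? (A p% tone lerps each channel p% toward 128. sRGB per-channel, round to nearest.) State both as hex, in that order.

#8f8a80, #858380

85% tone:
  R: 229 − 85.85 = 143.15 → 143
  G: 194 − 56.1 = 137.9 → 138
  B: 127 + 0.85 = 127.85 → 128
  → #8f8a80
95% tone:
  R: 229 + 0.95×(128−229) = 229 − 95.95 = 133.05 → 133
  G: 194 + 0.95×(128−194) = 194 − 62.7 = 131.3 → 131
  B: 127 + 0.95 = 127.95 → 128
  → #858380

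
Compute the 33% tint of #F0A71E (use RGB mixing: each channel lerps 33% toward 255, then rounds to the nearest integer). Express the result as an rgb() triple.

rgb(245, 196, 104)

#F0A71E is rgb(240, 167, 30).
Lerp each channel 33% toward 255:
  R: 240 + 0.33×(255−240) = 240 + 4.95 = 244.95 → 245
  G: 167 + 0.33×(255−167) = 167 + 29.04 = 196.04 → 196
  B: 30 + 0.33×(255−30) = 30 + 74.25 = 104.25 → 104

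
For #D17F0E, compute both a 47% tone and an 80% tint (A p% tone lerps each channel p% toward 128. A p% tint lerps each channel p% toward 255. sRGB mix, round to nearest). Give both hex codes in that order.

#D17F0E is rgb(209, 127, 14).
47% tone:
  R: 209 − 38.07 = 170.93 → 171
  G: 127 + 0.47 = 127.47 → 127
  B: 14 + 0.47×(128−14) = 14 + 53.58 = 67.58 → 68
  → #AB7F44
80% tint:
  R: 209 + 36.8 = 245.8 → 246
  G: 127 + 102.4 = 229.4 → 229
  B: 14 + 192.8 = 206.8 → 207
  → #F6E5CF

#AB7F44, #F6E5CF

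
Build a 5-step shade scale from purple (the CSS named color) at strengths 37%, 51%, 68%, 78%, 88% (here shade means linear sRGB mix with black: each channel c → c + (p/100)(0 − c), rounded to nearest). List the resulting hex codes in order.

CSS purple is rgb(128, 0, 128).
37%: (128 − 47.36 = 80.64→81, 0→0, 128 − 47.36 = 80.64→81) → #510051
51%: (128 − 65.28 = 62.72→63, 0→0, 128 − 65.28 = 62.72→63) → #3F003F
68%: (128 − 87.04 = 40.96→41, 0→0, 128 − 87.04 = 40.96→41) → #290029
78%: (128 − 99.84 = 28.16→28, 0→0, 128 − 99.84 = 28.16→28) → #1C001C
88%: (128 − 112.64 = 15.36→15, 0→0, 128 − 112.64 = 15.36→15) → #0F000F

#510051, #3F003F, #290029, #1C001C, #0F000F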